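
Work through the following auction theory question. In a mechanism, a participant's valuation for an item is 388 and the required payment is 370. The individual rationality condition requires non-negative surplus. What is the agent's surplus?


Step 1: Surplus = value - payment = 388 - 370 = 18
Step 2: IR is satisfied (surplus >= 0)

18


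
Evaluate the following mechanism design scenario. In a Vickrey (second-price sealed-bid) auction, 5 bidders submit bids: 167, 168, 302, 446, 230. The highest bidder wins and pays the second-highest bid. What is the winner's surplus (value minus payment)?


Step 1: Sort bids in descending order: 446, 302, 230, 168, 167
Step 2: The winning bid is the highest: 446
Step 3: The payment equals the second-highest bid: 302
Step 4: Surplus = winner's bid - payment = 446 - 302 = 144

144


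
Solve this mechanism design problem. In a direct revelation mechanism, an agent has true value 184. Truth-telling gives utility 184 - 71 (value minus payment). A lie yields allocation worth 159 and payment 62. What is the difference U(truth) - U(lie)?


Step 1: U(truth) = value - payment = 184 - 71 = 113
Step 2: U(lie) = allocation - payment = 159 - 62 = 97
Step 3: IC gap = 113 - 97 = 16

16


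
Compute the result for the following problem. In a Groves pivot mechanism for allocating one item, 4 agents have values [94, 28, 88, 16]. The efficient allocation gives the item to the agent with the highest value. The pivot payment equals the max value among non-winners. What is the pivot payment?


Step 1: The efficient winner is agent 0 with value 94
Step 2: Other agents' values: [28, 88, 16]
Step 3: Pivot payment = max(others) = 88
Step 4: The winner pays 88

88


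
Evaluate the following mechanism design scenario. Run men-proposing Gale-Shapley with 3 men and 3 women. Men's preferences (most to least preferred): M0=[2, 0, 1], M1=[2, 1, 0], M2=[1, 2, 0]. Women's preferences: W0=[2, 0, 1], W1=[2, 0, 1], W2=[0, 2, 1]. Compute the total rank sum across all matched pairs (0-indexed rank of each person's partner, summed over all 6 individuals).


Step 1: Run Gale-Shapley (men propose, women hold best offer):
  M0 proposes to W2; she accepts
  M1 proposes to W2; rejected
  M1 proposes to W1; she accepts
  M2 proposes to W1; she switches from M1
  M1 proposes to W0; she accepts
Step 2: Final matching: W0-M1, W1-M2, W2-M0
Step 3: 0-indexed ranks (man's rank of his match, then woman's): 2 + 2 + 0 + 0 + 0 + 0
Step 4: Total rank sum = 4

4


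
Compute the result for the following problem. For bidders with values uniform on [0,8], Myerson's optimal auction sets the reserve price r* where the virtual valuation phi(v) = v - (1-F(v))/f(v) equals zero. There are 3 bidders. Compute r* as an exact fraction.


Step 1: For U[0,8], F(v) = v/8 and f(v) = 1/8
Step 2: phi(v) = v - (1 - v/8)/(1/8) = v - (8 - v) = 2v - 8
Step 3: Set phi(r*) = 0: 2r* - 8 = 0
Step 4: r* = 8/2 = 4 (the number of bidders n = 3 does not enter)

4


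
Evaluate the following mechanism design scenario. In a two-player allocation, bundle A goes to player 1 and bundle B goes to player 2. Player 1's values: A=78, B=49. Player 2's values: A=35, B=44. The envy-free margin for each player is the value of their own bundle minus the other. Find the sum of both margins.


Step 1: Player 1's margin = v1(A) - v1(B) = 78 - 49 = 29
Step 2: Player 2's margin = v2(B) - v2(A) = 44 - 35 = 9
Step 3: Total margin = 29 + 9 = 38

38


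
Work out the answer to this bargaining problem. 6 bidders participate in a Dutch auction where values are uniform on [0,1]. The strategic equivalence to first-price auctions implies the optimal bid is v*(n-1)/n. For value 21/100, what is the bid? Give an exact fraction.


Step 1: Dutch auctions are strategically equivalent to first-price auctions
Step 2: The equilibrium bid is b(v) = v*(n-1)/n
Step 3: b = 21/100 * 5/6
Step 4: b = 7/40

7/40


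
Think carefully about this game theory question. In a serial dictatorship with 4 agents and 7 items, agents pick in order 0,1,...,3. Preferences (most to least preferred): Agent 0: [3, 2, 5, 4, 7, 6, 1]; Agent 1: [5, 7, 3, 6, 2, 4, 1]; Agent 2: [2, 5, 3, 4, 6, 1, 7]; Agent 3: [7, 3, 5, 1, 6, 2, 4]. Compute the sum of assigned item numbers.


Step 1: Agent 0 picks item 3
Step 2: Agent 1 picks item 5
Step 3: Agent 2 picks item 2
Step 4: Agent 3 picks item 7
Step 5: Sum = 3 + 5 + 2 + 7 = 17

17


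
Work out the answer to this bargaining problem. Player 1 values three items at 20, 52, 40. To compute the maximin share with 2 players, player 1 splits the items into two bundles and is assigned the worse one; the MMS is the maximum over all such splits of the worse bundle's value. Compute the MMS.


Step 1: Item values = 20, 52, 40
Step 2: Enumerate all 2-bundle partitions and take the smaller bundle:
  Partition 1: {20} vs {52,40} -> bundles 20, 92; min = 20
  Partition 2: {52} vs {20,40} -> bundles 52, 60; min = 52
  Partition 3: {40} vs {20,52} -> bundles 40, 72; min = 40
Step 3: MMS = max(20, 52, 40) = 52

52


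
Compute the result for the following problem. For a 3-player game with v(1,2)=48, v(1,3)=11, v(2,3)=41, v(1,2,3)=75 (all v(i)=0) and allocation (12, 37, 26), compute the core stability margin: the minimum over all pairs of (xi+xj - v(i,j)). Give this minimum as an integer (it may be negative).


Step 1: Slack for coalition (1,2): x1+x2 - v12 = 49 - 48 = 1
Step 2: Slack for coalition (1,3): x1+x3 - v13 = 38 - 11 = 27
Step 3: Slack for coalition (2,3): x2+x3 - v23 = 63 - 41 = 22
Step 4: Minimum slack = min(1, 27, 22) = 1, attained by (1,2); no pair can gain by deviating, so the allocation is in the core

1


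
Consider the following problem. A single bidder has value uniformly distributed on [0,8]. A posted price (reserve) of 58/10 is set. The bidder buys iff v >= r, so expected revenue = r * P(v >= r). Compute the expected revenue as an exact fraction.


Step 1: Posted price r = 29/5, value support [0,8]
Step 2: P(v >= r) = (8 - 29/5)/8 = 11/40
Step 3: Expected revenue = r * P(v >= r) = 29/5 * 11/40
Step 4: Revenue = 319/200

319/200


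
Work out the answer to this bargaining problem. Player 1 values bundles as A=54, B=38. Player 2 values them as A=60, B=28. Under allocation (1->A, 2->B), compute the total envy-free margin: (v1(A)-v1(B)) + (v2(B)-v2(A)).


Step 1: Player 1's margin = v1(A) - v1(B) = 54 - 38 = 16
Step 2: Player 2's margin = v2(B) - v2(A) = 28 - 60 = -32
Step 3: Total margin = 16 + -32 = -16

-16


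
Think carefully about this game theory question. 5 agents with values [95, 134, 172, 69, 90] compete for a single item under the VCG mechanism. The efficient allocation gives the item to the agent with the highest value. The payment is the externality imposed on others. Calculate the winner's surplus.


Step 1: The winner is the agent with the highest value: agent 2 with value 172
Step 2: Values of other agents: [95, 134, 69, 90]
Step 3: VCG payment = max of others' values = 134
Step 4: Surplus = 172 - 134 = 38

38


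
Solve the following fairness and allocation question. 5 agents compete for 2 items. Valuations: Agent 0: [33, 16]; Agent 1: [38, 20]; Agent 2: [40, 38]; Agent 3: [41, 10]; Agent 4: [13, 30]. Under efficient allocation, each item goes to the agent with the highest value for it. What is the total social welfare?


Step 1: For each item, find the maximum value among all agents.
Step 2: Item 0 -> Agent 3 (value 41)
Step 3: Item 1 -> Agent 2 (value 38)
Step 4: Total welfare = 41 + 38 = 79

79


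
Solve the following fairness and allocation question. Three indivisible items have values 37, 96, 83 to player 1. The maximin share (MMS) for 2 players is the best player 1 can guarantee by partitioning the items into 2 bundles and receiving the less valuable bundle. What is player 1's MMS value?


Step 1: Item values = 37, 96, 83
Step 2: Enumerate all 2-bundle partitions and take the smaller bundle:
  Partition 1: {37} vs {96,83} -> bundles 37, 179; min = 37
  Partition 2: {96} vs {37,83} -> bundles 96, 120; min = 96
  Partition 3: {83} vs {37,96} -> bundles 83, 133; min = 83
Step 3: MMS = max(37, 96, 83) = 96

96


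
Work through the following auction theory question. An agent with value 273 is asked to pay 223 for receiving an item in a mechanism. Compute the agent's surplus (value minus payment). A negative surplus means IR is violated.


Step 1: Surplus = value - payment = 273 - 223 = 50
Step 2: IR is satisfied (surplus >= 0)

50


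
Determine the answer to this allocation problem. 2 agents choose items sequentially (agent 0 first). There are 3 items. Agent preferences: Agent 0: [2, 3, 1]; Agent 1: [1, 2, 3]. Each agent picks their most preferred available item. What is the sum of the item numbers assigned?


Step 1: Agent 0 picks item 2
Step 2: Agent 1 picks item 1
Step 3: Sum = 2 + 1 = 3

3


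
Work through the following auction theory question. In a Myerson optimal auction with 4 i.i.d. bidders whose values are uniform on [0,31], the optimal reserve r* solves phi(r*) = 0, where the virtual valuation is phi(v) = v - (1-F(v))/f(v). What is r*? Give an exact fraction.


Step 1: For U[0,31], F(v) = v/31 and f(v) = 1/31
Step 2: phi(v) = v - (1 - v/31)/(1/31) = v - (31 - v) = 2v - 31
Step 3: Set phi(r*) = 0: 2r* - 31 = 0
Step 4: r* = 31/2 (the number of bidders n = 4 does not enter)

31/2


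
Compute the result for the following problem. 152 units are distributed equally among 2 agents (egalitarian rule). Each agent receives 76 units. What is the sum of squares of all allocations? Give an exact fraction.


Step 1: Each agent's share = 152/2 = 76
Step 2: Square of each share = (76)^2 = 5776
Step 3: Sum of squares = 2 * 5776 = 11552

11552


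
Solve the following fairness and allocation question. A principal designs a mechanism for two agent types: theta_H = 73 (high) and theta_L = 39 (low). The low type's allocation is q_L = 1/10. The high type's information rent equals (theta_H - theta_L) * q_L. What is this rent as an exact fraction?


Step 1: theta_H - theta_L = 73 - 39 = 34
Step 2: Information rent = (theta_H - theta_L) * q_L
Step 3: = 34 * 1/10
Step 4: = 17/5

17/5


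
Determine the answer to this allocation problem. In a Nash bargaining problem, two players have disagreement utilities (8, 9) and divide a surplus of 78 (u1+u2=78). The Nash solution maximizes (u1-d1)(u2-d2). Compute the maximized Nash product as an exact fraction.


Step 1: The Nash solution splits surplus symmetrically above the disagreement point
Step 2: u1 = (total + d1 - d2)/2 = (78 + 8 - 9)/2 = 77/2
Step 3: u2 = (total - d1 + d2)/2 = (78 - 8 + 9)/2 = 79/2
Step 4: Nash product = (77/2 - 8) * (79/2 - 9)
Step 5: = 61/2 * 61/2 = 3721/4

3721/4


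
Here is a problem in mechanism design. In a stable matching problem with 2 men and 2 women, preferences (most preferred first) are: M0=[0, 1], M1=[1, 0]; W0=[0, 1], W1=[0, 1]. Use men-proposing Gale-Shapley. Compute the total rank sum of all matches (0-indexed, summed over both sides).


Step 1: Run Gale-Shapley (men propose, women hold best offer):
  M0 proposes to W0; she accepts
  M1 proposes to W1; she accepts
Step 2: Final matching: W0-M0, W1-M1
Step 3: 0-indexed ranks (man's rank of his match, then woman's): 0 + 0 + 0 + 1
Step 4: Total rank sum = 1

1


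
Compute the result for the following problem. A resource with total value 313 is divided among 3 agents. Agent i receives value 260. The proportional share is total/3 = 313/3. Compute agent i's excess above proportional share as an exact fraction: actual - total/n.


Step 1: Proportional share = 313/3
Step 2: Agent's actual allocation = 260
Step 3: Excess = 260 - 313/3 = 467/3

467/3


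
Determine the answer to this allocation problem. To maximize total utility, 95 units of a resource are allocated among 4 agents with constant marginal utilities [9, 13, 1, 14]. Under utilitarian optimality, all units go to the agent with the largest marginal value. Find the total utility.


Step 1: The marginal utilities are [9, 13, 1, 14]
Step 2: The highest marginal utility is 14
Step 3: All 95 units go to that agent
Step 4: Total utility = 14 * 95 = 1330

1330


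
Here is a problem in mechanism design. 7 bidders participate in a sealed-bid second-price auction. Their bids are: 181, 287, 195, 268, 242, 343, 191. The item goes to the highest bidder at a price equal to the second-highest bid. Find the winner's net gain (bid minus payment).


Step 1: Sort bids in descending order: 343, 287, 268, 242, 195, 191, 181
Step 2: The winning bid is the highest: 343
Step 3: The payment equals the second-highest bid: 287
Step 4: Surplus = winner's bid - payment = 343 - 287 = 56

56


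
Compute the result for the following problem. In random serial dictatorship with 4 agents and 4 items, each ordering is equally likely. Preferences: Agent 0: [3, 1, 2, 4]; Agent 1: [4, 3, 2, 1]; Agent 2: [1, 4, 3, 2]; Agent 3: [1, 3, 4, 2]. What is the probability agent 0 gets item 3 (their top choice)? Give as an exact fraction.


Step 1: Agent 0 wants item 3
Step 2: There are 24 possible orderings of agents
Step 3: In 17 orderings, agent 0 gets item 3
Step 4: Probability = 17/24

17/24


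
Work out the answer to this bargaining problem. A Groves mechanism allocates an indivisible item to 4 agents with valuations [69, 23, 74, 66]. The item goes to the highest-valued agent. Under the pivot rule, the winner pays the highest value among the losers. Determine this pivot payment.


Step 1: The efficient winner is agent 2 with value 74
Step 2: Other agents' values: [69, 23, 66]
Step 3: Pivot payment = max(others) = 69
Step 4: The winner pays 69

69


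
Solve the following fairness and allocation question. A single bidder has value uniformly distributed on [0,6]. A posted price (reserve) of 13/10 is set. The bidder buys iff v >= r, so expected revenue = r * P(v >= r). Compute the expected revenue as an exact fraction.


Step 1: Posted price r = 13/10, value support [0,6]
Step 2: P(v >= r) = (6 - 13/10)/6 = 47/60
Step 3: Expected revenue = r * P(v >= r) = 13/10 * 47/60
Step 4: Revenue = 611/600

611/600


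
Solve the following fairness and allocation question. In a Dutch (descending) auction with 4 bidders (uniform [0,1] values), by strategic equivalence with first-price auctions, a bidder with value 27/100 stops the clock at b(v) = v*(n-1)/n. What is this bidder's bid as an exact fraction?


Step 1: Dutch auctions are strategically equivalent to first-price auctions
Step 2: The equilibrium bid is b(v) = v*(n-1)/n
Step 3: b = 27/100 * 3/4
Step 4: b = 81/400

81/400


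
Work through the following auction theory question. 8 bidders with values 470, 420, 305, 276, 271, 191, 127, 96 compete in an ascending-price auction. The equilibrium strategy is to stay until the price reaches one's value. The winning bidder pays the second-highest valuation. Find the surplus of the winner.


Step 1: Identify the highest value: 470
Step 2: Identify the second-highest value: 420
Step 3: The final price = second-highest value = 420
Step 4: Surplus = 470 - 420 = 50

50


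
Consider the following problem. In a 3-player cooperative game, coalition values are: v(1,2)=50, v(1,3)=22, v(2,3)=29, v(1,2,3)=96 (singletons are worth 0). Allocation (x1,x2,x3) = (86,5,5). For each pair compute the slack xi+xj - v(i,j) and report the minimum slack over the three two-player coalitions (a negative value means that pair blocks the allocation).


Step 1: Slack for coalition (1,2): x1+x2 - v12 = 91 - 50 = 41
Step 2: Slack for coalition (1,3): x1+x3 - v13 = 91 - 22 = 69
Step 3: Slack for coalition (2,3): x2+x3 - v23 = 10 - 29 = -19
Step 4: Minimum slack = min(41, 69, -19) = -19, attained by (2,3); coalition (2,3) can block (slack < 0), so the allocation is not in the core

-19


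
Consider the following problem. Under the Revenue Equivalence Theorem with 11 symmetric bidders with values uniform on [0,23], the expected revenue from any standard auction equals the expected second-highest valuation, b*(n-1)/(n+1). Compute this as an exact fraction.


Step 1: By Revenue Equivalence, expected revenue = b*(n-1)/(n+1)
Step 2: Substituting n = 11, b = 23
Step 3: Revenue = 23*(11-1)/(11+1) = 23*10/12
Step 4: Revenue = 230/12 = 115/6

115/6


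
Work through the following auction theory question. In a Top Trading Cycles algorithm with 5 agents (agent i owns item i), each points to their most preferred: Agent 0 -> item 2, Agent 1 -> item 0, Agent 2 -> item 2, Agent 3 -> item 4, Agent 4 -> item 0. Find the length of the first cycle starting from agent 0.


Step 1: Trace the pointer graph from agent 0: 0 -> 2 -> 2
Step 2: A cycle is detected when we revisit agent 2
Step 3: The cycle is: 2 -> 2
Step 4: Cycle length = 1

1


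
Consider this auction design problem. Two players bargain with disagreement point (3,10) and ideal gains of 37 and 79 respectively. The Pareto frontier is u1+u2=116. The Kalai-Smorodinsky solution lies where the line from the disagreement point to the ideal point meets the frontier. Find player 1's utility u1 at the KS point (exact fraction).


Step 1: At the KS point, (u1-d1)/r1 = (u2-d2)/r2 = t and u1+u2 = 116
Step 2: u1 = d1 + r1*t and u2 = d2 + r2*t, so (d1 + r1*t) + (d2 + r2*t) = 116
Step 3: t = (116 - 3 - 10)/(37 + 79) = 103/116
Step 4: u1 = d1 + r1*t = 3 + 37 * 103/116 = 4159/116
Step 5: (Check: u2 = d2 + r2*t = 9297/116; u1+u2 = 4159/116 + 9297/116 = 116, on the frontier.)

4159/116


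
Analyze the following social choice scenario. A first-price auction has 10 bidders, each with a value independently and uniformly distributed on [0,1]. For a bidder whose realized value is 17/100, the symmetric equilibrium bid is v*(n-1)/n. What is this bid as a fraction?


Step 1: The symmetric BNE bidding function is b(v) = v * (n-1) / n
Step 2: Substitute v = 17/100 and n = 10
Step 3: b = 17/100 * 9/10
Step 4: b = 153/1000

153/1000


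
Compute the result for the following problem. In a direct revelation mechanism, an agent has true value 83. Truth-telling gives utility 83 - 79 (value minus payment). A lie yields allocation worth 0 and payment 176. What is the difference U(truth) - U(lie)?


Step 1: U(truth) = value - payment = 83 - 79 = 4
Step 2: U(lie) = allocation - payment = 0 - 176 = -176
Step 3: IC gap = 4 - (-176) = 180

180


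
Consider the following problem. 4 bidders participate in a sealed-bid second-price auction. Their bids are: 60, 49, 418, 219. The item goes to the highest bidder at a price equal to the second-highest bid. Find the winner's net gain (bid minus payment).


Step 1: Sort bids in descending order: 418, 219, 60, 49
Step 2: The winning bid is the highest: 418
Step 3: The payment equals the second-highest bid: 219
Step 4: Surplus = winner's bid - payment = 418 - 219 = 199

199


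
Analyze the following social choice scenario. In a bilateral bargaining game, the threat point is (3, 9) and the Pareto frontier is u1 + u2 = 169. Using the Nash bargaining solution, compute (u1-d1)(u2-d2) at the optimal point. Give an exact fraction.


Step 1: The Nash solution splits surplus symmetrically above the disagreement point
Step 2: u1 = (total + d1 - d2)/2 = (169 + 3 - 9)/2 = 163/2
Step 3: u2 = (total - d1 + d2)/2 = (169 - 3 + 9)/2 = 175/2
Step 4: Nash product = (163/2 - 3) * (175/2 - 9)
Step 5: = 157/2 * 157/2 = 24649/4

24649/4


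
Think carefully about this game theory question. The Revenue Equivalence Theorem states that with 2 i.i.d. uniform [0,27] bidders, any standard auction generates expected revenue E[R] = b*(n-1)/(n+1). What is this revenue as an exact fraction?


Step 1: By Revenue Equivalence, expected revenue = b*(n-1)/(n+1)
Step 2: Substituting n = 2, b = 27
Step 3: Revenue = 27*(2-1)/(2+1) = 27*1/3
Step 4: Revenue = 27/3 = 9

9


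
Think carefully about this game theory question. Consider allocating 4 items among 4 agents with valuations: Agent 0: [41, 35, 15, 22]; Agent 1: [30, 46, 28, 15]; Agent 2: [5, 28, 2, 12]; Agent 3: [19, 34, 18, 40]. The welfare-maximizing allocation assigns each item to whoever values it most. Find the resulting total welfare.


Step 1: For each item, find the maximum value among all agents.
Step 2: Item 0 -> Agent 0 (value 41)
Step 3: Item 1 -> Agent 1 (value 46)
Step 4: Item 2 -> Agent 1 (value 28)
Step 5: Item 3 -> Agent 3 (value 40)
Step 6: Total welfare = 41 + 46 + 28 + 40 = 155

155


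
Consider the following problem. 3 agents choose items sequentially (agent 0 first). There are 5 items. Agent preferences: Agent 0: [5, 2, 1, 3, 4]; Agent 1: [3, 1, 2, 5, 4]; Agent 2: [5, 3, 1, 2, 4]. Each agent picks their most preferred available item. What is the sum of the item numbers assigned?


Step 1: Agent 0 picks item 5
Step 2: Agent 1 picks item 3
Step 3: Agent 2 picks item 1
Step 4: Sum = 5 + 3 + 1 = 9

9


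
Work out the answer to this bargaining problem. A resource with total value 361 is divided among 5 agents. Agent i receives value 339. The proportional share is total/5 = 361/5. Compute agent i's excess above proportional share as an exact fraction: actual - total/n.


Step 1: Proportional share = 361/5
Step 2: Agent's actual allocation = 339
Step 3: Excess = 339 - 361/5 = 1334/5

1334/5


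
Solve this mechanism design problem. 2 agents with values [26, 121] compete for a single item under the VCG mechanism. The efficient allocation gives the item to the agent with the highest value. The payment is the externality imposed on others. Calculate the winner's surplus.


Step 1: The winner is the agent with the highest value: agent 1 with value 121
Step 2: Values of other agents: [26]
Step 3: VCG payment = max of others' values = 26
Step 4: Surplus = 121 - 26 = 95

95


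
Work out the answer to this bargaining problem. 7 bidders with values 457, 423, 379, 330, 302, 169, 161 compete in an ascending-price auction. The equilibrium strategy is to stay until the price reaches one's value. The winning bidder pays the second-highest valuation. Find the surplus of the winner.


Step 1: Identify the highest value: 457
Step 2: Identify the second-highest value: 423
Step 3: The final price = second-highest value = 423
Step 4: Surplus = 457 - 423 = 34

34


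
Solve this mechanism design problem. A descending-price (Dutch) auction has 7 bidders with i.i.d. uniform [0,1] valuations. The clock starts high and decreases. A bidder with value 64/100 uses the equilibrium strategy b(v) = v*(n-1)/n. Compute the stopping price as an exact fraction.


Step 1: Dutch auctions are strategically equivalent to first-price auctions
Step 2: The equilibrium bid is b(v) = v*(n-1)/n
Step 3: b = 16/25 * 6/7
Step 4: b = 96/175

96/175


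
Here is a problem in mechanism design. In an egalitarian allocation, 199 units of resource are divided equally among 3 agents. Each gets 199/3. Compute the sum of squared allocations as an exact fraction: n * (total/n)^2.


Step 1: Each agent's share = 199/3
Step 2: Square of each share = (199/3)^2 = 39601/9
Step 3: Sum of squares = 3 * 39601/9 = 39601/3

39601/3


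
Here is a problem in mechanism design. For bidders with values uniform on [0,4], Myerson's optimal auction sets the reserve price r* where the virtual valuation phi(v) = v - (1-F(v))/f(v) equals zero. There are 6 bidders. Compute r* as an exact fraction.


Step 1: For U[0,4], F(v) = v/4 and f(v) = 1/4
Step 2: phi(v) = v - (1 - v/4)/(1/4) = v - (4 - v) = 2v - 4
Step 3: Set phi(r*) = 0: 2r* - 4 = 0
Step 4: r* = 4/2 = 2 (the number of bidders n = 6 does not enter)

2


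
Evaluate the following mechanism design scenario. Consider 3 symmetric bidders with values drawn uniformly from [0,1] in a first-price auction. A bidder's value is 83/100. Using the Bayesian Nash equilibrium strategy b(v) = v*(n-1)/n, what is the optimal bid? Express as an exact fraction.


Step 1: The symmetric BNE bidding function is b(v) = v * (n-1) / n
Step 2: Substitute v = 83/100 and n = 3
Step 3: b = 83/100 * 2/3
Step 4: b = 83/150

83/150


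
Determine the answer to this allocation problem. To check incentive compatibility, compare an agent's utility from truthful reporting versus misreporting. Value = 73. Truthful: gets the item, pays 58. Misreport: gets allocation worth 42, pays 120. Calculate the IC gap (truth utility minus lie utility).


Step 1: U(truth) = value - payment = 73 - 58 = 15
Step 2: U(lie) = allocation - payment = 42 - 120 = -78
Step 3: IC gap = 15 - (-78) = 93

93


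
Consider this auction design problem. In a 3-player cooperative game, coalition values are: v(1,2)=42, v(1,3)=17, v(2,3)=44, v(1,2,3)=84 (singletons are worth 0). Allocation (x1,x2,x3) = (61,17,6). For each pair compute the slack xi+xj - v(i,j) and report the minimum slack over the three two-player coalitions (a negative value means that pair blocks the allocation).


Step 1: Slack for coalition (1,2): x1+x2 - v12 = 78 - 42 = 36
Step 2: Slack for coalition (1,3): x1+x3 - v13 = 67 - 17 = 50
Step 3: Slack for coalition (2,3): x2+x3 - v23 = 23 - 44 = -21
Step 4: Minimum slack = min(36, 50, -21) = -21, attained by (2,3); coalition (2,3) can block (slack < 0), so the allocation is not in the core

-21


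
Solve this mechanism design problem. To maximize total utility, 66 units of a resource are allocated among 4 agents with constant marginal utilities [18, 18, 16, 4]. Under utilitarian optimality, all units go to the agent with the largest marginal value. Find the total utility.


Step 1: The marginal utilities are [18, 18, 16, 4]
Step 2: The highest marginal utility is 18
Step 3: All 66 units go to that agent
Step 4: Total utility = 18 * 66 = 1188

1188


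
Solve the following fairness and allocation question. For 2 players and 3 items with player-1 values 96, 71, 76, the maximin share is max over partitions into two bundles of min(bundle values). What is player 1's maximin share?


Step 1: Item values = 96, 71, 76
Step 2: Enumerate all 2-bundle partitions and take the smaller bundle:
  Partition 1: {96} vs {71,76} -> bundles 96, 147; min = 96
  Partition 2: {71} vs {96,76} -> bundles 71, 172; min = 71
  Partition 3: {76} vs {96,71} -> bundles 76, 167; min = 76
Step 3: MMS = max(96, 71, 76) = 96

96


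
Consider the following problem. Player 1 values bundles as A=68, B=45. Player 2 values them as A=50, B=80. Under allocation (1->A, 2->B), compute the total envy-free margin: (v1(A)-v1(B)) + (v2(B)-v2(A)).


Step 1: Player 1's margin = v1(A) - v1(B) = 68 - 45 = 23
Step 2: Player 2's margin = v2(B) - v2(A) = 80 - 50 = 30
Step 3: Total margin = 23 + 30 = 53

53


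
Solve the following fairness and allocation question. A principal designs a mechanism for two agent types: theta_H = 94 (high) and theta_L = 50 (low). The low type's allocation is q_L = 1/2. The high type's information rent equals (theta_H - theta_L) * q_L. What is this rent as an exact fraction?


Step 1: theta_H - theta_L = 94 - 50 = 44
Step 2: Information rent = (theta_H - theta_L) * q_L
Step 3: = 44 * 1/2
Step 4: = 22

22


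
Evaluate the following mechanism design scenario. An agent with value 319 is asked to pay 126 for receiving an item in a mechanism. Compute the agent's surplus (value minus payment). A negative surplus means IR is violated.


Step 1: Surplus = value - payment = 319 - 126 = 193
Step 2: IR is satisfied (surplus >= 0)

193


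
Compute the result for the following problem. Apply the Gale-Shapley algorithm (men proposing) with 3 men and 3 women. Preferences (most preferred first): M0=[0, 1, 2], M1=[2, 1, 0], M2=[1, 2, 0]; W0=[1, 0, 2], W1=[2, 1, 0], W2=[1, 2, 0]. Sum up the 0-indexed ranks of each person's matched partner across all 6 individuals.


Step 1: Run Gale-Shapley (men propose, women hold best offer):
  M0 proposes to W0; she accepts
  M1 proposes to W2; she accepts
  M2 proposes to W1; she accepts
Step 2: Final matching: W0-M0, W1-M2, W2-M1
Step 3: 0-indexed ranks (man's rank of his match, then woman's): 0 + 1 + 0 + 0 + 0 + 0
Step 4: Total rank sum = 1

1


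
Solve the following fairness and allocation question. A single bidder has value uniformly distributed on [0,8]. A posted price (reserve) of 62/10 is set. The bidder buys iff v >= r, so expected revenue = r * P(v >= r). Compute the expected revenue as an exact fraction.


Step 1: Posted price r = 31/5, value support [0,8]
Step 2: P(v >= r) = (8 - 31/5)/8 = 9/40
Step 3: Expected revenue = r * P(v >= r) = 31/5 * 9/40
Step 4: Revenue = 279/200

279/200


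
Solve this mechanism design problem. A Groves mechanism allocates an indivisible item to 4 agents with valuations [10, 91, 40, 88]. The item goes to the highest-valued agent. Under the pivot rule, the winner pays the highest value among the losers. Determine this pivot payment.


Step 1: The efficient winner is agent 1 with value 91
Step 2: Other agents' values: [10, 40, 88]
Step 3: Pivot payment = max(others) = 88
Step 4: The winner pays 88

88


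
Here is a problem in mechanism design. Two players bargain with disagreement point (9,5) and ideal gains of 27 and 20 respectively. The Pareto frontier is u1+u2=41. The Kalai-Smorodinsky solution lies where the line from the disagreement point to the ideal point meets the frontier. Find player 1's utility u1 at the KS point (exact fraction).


Step 1: At the KS point, (u1-d1)/r1 = (u2-d2)/r2 = t and u1+u2 = 41
Step 2: u1 = d1 + r1*t and u2 = d2 + r2*t, so (d1 + r1*t) + (d2 + r2*t) = 41
Step 3: t = (41 - 9 - 5)/(27 + 20) = 27/47
Step 4: u1 = d1 + r1*t = 9 + 27 * 27/47 = 1152/47
Step 5: (Check: u2 = d2 + r2*t = 775/47; u1+u2 = 1152/47 + 775/47 = 41, on the frontier.)

1152/47


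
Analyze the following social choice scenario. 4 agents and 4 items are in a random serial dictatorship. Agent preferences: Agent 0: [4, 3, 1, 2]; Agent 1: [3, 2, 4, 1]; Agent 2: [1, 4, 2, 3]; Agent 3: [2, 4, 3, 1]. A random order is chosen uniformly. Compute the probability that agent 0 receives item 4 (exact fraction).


Step 1: Agent 0 wants item 4
Step 2: There are 24 possible orderings of agents
Step 3: In 24 orderings, agent 0 gets item 4
Step 4: Probability = 24/24 = 1

1


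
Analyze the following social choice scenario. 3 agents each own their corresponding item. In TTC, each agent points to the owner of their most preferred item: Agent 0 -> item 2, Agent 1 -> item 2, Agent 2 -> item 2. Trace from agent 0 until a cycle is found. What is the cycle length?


Step 1: Trace the pointer graph from agent 0: 0 -> 2 -> 2
Step 2: A cycle is detected when we revisit agent 2
Step 3: The cycle is: 2 -> 2
Step 4: Cycle length = 1

1


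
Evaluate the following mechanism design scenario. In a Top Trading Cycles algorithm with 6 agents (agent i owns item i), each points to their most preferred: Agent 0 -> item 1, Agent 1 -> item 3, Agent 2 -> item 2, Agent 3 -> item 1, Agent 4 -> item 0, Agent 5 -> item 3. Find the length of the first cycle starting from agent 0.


Step 1: Trace the pointer graph from agent 0: 0 -> 1 -> 3 -> 1
Step 2: A cycle is detected when we revisit agent 1
Step 3: The cycle is: 1 -> 3 -> 1
Step 4: Cycle length = 2

2


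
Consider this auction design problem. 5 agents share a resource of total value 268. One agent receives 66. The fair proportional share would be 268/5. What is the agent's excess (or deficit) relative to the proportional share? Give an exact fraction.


Step 1: Proportional share = 268/5
Step 2: Agent's actual allocation = 66
Step 3: Excess = 66 - 268/5 = 62/5

62/5


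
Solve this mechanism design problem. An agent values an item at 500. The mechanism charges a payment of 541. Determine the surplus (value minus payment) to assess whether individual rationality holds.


Step 1: Surplus = value - payment = 500 - 541 = -41
Step 2: IR is violated (surplus < 0)

-41


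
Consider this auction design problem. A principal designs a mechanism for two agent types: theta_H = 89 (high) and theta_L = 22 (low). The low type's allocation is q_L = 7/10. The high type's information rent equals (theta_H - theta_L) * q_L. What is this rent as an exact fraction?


Step 1: theta_H - theta_L = 89 - 22 = 67
Step 2: Information rent = (theta_H - theta_L) * q_L
Step 3: = 67 * 7/10
Step 4: = 469/10

469/10


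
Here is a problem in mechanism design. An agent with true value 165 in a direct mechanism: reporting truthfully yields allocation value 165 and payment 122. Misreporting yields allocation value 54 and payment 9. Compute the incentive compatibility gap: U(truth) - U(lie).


Step 1: U(truth) = value - payment = 165 - 122 = 43
Step 2: U(lie) = allocation - payment = 54 - 9 = 45
Step 3: IC gap = 43 - 45 = -2

-2


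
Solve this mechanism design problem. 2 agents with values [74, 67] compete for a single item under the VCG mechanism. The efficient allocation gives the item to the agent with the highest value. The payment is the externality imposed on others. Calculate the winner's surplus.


Step 1: The winner is the agent with the highest value: agent 0 with value 74
Step 2: Values of other agents: [67]
Step 3: VCG payment = max of others' values = 67
Step 4: Surplus = 74 - 67 = 7

7


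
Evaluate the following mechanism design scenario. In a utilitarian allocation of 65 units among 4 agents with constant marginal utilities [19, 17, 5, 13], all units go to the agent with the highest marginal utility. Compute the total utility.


Step 1: The marginal utilities are [19, 17, 5, 13]
Step 2: The highest marginal utility is 19
Step 3: All 65 units go to that agent
Step 4: Total utility = 19 * 65 = 1235

1235


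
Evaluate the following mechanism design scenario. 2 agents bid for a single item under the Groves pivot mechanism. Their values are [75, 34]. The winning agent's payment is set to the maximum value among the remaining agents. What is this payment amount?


Step 1: The efficient winner is agent 0 with value 75
Step 2: Other agents' values: [34]
Step 3: Pivot payment = max(others) = 34
Step 4: The winner pays 34

34


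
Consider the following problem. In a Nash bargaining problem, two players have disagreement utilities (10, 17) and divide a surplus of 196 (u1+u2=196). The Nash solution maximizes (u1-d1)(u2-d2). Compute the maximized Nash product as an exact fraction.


Step 1: The Nash solution splits surplus symmetrically above the disagreement point
Step 2: u1 = (total + d1 - d2)/2 = (196 + 10 - 17)/2 = 189/2
Step 3: u2 = (total - d1 + d2)/2 = (196 - 10 + 17)/2 = 203/2
Step 4: Nash product = (189/2 - 10) * (203/2 - 17)
Step 5: = 169/2 * 169/2 = 28561/4

28561/4


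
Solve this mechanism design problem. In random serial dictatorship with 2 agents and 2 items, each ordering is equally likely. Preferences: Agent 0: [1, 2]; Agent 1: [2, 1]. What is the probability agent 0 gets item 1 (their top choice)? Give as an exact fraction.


Step 1: Agent 0 wants item 1
Step 2: There are 2 possible orderings of agents
Step 3: In 2 orderings, agent 0 gets item 1
Step 4: Probability = 2/2 = 1

1


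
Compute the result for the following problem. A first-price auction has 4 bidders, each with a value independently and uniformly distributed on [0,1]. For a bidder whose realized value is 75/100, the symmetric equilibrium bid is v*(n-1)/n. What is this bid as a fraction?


Step 1: The symmetric BNE bidding function is b(v) = v * (n-1) / n
Step 2: Substitute v = 3/4 and n = 4
Step 3: b = 3/4 * 3/4
Step 4: b = 9/16

9/16


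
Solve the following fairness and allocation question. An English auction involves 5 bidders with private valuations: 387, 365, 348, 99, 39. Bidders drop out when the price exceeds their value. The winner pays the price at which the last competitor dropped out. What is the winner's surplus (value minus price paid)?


Step 1: Identify the highest value: 387
Step 2: Identify the second-highest value: 365
Step 3: The final price = second-highest value = 365
Step 4: Surplus = 387 - 365 = 22

22


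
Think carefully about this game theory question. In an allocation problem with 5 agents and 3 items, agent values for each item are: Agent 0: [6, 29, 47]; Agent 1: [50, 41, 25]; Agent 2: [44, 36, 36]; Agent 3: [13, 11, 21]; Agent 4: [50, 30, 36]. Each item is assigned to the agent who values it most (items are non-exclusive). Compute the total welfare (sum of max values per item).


Step 1: For each item, find the maximum value among all agents.
Step 2: Item 0 -> Agent 1 (value 50)
Step 3: Item 1 -> Agent 1 (value 41)
Step 4: Item 2 -> Agent 0 (value 47)
Step 5: Total welfare = 50 + 41 + 47 = 138

138


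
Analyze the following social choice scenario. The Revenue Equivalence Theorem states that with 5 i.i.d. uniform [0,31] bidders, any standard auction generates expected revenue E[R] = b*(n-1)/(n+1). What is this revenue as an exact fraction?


Step 1: By Revenue Equivalence, expected revenue = b*(n-1)/(n+1)
Step 2: Substituting n = 5, b = 31
Step 3: Revenue = 31*(5-1)/(5+1) = 31*4/6
Step 4: Revenue = 124/6 = 62/3

62/3


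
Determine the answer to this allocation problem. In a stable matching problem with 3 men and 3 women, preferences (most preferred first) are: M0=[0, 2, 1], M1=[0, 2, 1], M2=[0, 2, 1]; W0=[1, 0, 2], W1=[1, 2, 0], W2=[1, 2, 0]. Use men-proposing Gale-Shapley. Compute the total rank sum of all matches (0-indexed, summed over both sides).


Step 1: Run Gale-Shapley (men propose, women hold best offer):
  M0 proposes to W0; she accepts
  M1 proposes to W0; she switches from M0
  M2 proposes to W0; rejected
  M2 proposes to W2; she accepts
  M0 proposes to W2; rejected
  M0 proposes to W1; she accepts
Step 2: Final matching: W0-M1, W1-M0, W2-M2
Step 3: 0-indexed ranks (man's rank of his match, then woman's): 0 + 0 + 2 + 2 + 1 + 1
Step 4: Total rank sum = 6

6


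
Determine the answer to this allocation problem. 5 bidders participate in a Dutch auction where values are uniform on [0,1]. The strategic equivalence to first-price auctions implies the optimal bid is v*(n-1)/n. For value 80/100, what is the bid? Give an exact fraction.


Step 1: Dutch auctions are strategically equivalent to first-price auctions
Step 2: The equilibrium bid is b(v) = v*(n-1)/n
Step 3: b = 4/5 * 4/5
Step 4: b = 16/25

16/25


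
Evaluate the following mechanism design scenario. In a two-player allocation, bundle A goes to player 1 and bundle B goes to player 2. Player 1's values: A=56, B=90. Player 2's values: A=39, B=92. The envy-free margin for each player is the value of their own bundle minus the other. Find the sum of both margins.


Step 1: Player 1's margin = v1(A) - v1(B) = 56 - 90 = -34
Step 2: Player 2's margin = v2(B) - v2(A) = 92 - 39 = 53
Step 3: Total margin = -34 + 53 = 19

19


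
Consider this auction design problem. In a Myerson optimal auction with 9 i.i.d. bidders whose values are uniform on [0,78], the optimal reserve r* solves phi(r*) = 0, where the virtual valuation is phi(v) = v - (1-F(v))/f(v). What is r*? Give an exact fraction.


Step 1: For U[0,78], F(v) = v/78 and f(v) = 1/78
Step 2: phi(v) = v - (1 - v/78)/(1/78) = v - (78 - v) = 2v - 78
Step 3: Set phi(r*) = 0: 2r* - 78 = 0
Step 4: r* = 78/2 = 39 (the number of bidders n = 9 does not enter)

39


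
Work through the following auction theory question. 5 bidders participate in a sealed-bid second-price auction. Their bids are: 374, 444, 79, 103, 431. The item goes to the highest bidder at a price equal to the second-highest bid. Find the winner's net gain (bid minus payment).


Step 1: Sort bids in descending order: 444, 431, 374, 103, 79
Step 2: The winning bid is the highest: 444
Step 3: The payment equals the second-highest bid: 431
Step 4: Surplus = winner's bid - payment = 444 - 431 = 13

13


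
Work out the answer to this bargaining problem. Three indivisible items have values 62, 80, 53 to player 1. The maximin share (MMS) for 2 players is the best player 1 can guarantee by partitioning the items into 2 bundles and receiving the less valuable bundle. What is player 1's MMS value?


Step 1: Item values = 62, 80, 53
Step 2: Enumerate all 2-bundle partitions and take the smaller bundle:
  Partition 1: {62} vs {80,53} -> bundles 62, 133; min = 62
  Partition 2: {80} vs {62,53} -> bundles 80, 115; min = 80
  Partition 3: {53} vs {62,80} -> bundles 53, 142; min = 53
Step 3: MMS = max(62, 80, 53) = 80

80
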